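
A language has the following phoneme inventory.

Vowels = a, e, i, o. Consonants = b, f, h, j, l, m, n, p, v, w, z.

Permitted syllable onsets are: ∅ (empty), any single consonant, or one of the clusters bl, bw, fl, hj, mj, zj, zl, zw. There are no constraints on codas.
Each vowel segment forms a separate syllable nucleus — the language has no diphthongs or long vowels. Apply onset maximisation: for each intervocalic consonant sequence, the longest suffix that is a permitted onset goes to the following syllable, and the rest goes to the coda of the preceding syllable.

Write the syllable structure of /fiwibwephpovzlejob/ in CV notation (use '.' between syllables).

Vowels present: i, i, e, o, e, o; each is a nucleus, giving 6 syllables.
V1 /i/ – V2 /i/: just /w/ — single C goes to the following onset.
V2 /i/ – V3 /e/: cluster /bw/ — /bw/ is itself a permitted onset, so the whole cluster goes right; preceding coda = ∅.
V3 /e/ – V4 /o/: /php/ splits as /ph/ + /p/ (/p/ is the longest suffix that is a licit onset).
V4 /o/ – V5 /e/: /vzl/ splits as /v/ + /zl/ (/zl/ is the longest suffix that is a licit onset).
V5 /e/ – V6 /o/: just /j/ — single C goes to the following onset.
Syllabification: fi.wi.bweph.pov.zle.job.
Mapping each syllable to C/V: /fi/ → CV, /wi/ → CV, /bweph/ → CCVCC, /pov/ → CVC, /zle/ → CCV, /job/ → CVC.

CV.CV.CCVCC.CVC.CCV.CVC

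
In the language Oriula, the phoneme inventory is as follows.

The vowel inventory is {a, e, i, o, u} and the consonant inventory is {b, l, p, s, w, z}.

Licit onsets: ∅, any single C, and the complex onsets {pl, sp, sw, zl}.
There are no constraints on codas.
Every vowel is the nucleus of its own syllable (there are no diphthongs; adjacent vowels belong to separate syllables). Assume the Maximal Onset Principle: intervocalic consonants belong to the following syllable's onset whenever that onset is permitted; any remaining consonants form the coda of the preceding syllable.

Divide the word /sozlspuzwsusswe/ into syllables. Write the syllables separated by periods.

Vowels present: o, u, u, e; each is a nucleus, giving 4 syllables.
V1 /o/ – V2 /u/: /zlsp/ splits as /zl/ + /sp/ (/sp/ is the longest suffix that is a licit onset).
V2 /u/ – V3 /u/: /zws/ splits as /zw/ + /s/ (/s/ is the longest suffix that is a licit onset).
V3 /u/ – V4 /e/: cluster /ssw/ — the longest permitted-onset suffix is /sw/; onset = /sw/, preceding coda = /s/.

sozl.spuzw.sus.swe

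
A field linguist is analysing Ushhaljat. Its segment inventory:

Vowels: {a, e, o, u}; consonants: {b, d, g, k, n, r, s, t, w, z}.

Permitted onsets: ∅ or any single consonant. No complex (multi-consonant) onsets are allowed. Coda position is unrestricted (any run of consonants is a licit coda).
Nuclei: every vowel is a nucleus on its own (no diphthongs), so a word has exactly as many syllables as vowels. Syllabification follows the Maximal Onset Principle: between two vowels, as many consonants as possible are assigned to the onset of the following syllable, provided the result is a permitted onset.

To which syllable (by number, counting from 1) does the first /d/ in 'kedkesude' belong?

Nuclei (vowels): e, e, u, e → 4 syllables.
V1 /e/ – V2 /e/: /dk/ splits as /d/ + /k/ (/k/ is the longest suffix that is a licit onset).
V2 /e/ – V3 /u/: /s/ is a single consonant, so it becomes the next onset.
V3 /u/ – V4 /e/: just /d/ — single C goes to the following onset.
Result: ked.ke.su.de.
The first /d/ is in the coda of syllable 1 (/ked/).

1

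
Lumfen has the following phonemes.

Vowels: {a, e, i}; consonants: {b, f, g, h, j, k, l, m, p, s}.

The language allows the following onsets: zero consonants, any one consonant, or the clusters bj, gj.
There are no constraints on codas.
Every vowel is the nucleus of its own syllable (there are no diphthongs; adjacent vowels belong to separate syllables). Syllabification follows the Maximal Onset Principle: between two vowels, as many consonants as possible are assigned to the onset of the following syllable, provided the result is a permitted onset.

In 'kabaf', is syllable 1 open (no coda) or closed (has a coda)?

open

Vowels present: a, a; each is a nucleus, giving 2 syllables.
Between /a/ (V1) and /a/ (V2): /b/ → onset of the next syllable (single consonants are always licit onsets).
Syllabification: ka.baf.
Syllable 1 is /ka/; it ends in its nucleus with no coda, so it is open.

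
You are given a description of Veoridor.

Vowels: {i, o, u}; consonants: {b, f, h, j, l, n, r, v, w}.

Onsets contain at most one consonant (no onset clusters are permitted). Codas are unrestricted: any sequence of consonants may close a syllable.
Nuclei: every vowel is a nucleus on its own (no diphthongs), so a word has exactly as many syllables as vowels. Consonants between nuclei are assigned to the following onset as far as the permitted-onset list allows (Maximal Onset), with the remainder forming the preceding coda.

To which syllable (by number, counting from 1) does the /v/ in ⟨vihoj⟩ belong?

1

Nuclei (vowels): i, o → 2 syllables.
σ1/σ2 boundary: /h/ → onset of the next syllable (single consonants are always licit onsets).
So the parse is vi.hoj.
The /v/ is in the onset of syllable 1 (/vi/).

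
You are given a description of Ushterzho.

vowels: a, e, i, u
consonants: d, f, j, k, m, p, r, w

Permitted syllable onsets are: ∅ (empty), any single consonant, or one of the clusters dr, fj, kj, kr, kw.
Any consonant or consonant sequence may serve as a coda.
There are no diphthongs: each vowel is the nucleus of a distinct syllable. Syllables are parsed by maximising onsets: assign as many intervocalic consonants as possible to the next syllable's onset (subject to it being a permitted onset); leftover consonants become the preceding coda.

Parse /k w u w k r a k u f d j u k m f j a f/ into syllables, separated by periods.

Nuclei (vowels): u, a, u, u, a → 5 syllables.
Between /u/ (V1) and /a/ (V2): /wkr/; trying suffixes from longest down, /kr/ is the first permitted one, so coda /w/ | onset /kr/.
Between /a/ (V2) and /u/ (V3): /k/ is a single consonant, so it becomes the next onset.
Between /u/ (V3) and /u/ (V4): /fdj/; trying suffixes from longest down, /j/ is the first permitted one, so coda /fd/ | onset /j/.
Between /u/ (V4) and /a/ (V5): cluster /kmfj/ — the longest permitted-onset suffix is /fj/; onset = /fj/, preceding coda = /km/.

kwuw.kra.kufd.jukm.fjaf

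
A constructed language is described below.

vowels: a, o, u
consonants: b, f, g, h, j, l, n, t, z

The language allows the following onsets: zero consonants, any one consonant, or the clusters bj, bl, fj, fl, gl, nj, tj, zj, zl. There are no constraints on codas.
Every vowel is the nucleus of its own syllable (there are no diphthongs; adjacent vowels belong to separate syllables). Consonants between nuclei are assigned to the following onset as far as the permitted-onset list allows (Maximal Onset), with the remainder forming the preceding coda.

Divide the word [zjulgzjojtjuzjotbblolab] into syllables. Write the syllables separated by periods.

zjulg.zjoj.tju.zjotb.blo.lab

Vowels present: u, o, u, o, o, a; each is a nucleus, giving 6 syllables.
Between /u/ (V1) and /o/ (V2): /lgzj/ — longest licit onset from the right is /zj/, leaving /lg/ as coda.
Between /o/ (V2) and /u/ (V3): /jtj/ splits as /j/ + /tj/ (/tj/ is the longest suffix that is a licit onset).
Between /u/ (V3) and /o/ (V4): /zj/ — entire cluster is a permitted onset → onset /zj/, coda ∅.
Between /o/ (V4) and /o/ (V5): cluster /tbbl/ — the longest permitted-onset suffix is /bl/; onset = /bl/, preceding coda = /tb/.
Between /o/ (V5) and /a/ (V6): just /l/ — single C goes to the following onset.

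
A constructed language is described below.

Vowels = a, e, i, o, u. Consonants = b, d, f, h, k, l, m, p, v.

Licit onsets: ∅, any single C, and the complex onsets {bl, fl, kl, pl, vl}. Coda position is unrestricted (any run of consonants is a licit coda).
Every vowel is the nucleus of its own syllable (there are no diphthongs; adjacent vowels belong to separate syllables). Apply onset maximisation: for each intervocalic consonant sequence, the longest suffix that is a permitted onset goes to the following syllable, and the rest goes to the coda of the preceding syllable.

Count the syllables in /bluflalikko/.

4

Nuclei (vowels): u, a, i, o → 4 syllables.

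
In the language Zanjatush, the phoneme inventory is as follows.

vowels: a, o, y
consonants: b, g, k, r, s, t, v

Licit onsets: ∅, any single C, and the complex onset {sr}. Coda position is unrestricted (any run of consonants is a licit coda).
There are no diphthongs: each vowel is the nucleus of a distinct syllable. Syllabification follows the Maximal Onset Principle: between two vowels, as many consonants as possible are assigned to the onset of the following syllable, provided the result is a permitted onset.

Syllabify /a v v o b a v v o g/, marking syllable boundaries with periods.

av.vo.bav.vog

Vowels present: a, o, a, o; each is a nucleus, giving 4 syllables.
/a…o/ gap (V1→V2): /vv/; trying suffixes from longest down, /v/ is the first permitted one, so coda /v/ | onset /v/.
/o…a/ gap (V2→V3): just /b/ — single C goes to the following onset.
/a…o/ gap (V3→V4): /vv/; trying suffixes from longest down, /v/ is the first permitted one, so coda /v/ | onset /v/.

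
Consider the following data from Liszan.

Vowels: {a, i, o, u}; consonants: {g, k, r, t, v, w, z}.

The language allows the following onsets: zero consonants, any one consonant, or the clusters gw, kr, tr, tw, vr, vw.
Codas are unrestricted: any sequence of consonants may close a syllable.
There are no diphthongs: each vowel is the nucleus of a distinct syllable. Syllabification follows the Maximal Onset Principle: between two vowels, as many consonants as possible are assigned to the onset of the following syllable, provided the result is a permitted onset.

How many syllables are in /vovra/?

The vowels are o, a — 2 nuclei, so 2 syllables.

2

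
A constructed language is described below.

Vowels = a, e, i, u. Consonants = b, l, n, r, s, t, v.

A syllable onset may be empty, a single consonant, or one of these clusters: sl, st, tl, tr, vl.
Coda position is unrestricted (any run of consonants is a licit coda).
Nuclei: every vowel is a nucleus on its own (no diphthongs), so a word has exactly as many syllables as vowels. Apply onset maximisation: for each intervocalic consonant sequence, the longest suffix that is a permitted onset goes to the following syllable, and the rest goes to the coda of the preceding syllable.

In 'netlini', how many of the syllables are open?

3

Nuclei (vowels): e, i, i → 3 syllables.
/e…i/ gap (V1→V2): /tl/ — entire cluster is a permitted onset → onset /tl/, coda ∅.
/i…i/ gap (V2→V3): just /n/ — single C goes to the following onset.
Putting it together: ne.tli.ni.
Classifying each syllable: /ne/ (open), /tli/ (open), /ni/ (open).
Open syllables: 3.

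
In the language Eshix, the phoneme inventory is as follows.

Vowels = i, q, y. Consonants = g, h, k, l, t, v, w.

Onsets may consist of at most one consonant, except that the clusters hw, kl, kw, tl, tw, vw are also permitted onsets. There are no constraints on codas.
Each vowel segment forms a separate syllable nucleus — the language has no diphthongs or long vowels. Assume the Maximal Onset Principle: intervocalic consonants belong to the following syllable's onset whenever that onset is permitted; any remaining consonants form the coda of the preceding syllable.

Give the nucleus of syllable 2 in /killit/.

i

Nuclei (vowels): i, i → 2 syllables.
The second nucleus (vowel 2 from the left) is /i/.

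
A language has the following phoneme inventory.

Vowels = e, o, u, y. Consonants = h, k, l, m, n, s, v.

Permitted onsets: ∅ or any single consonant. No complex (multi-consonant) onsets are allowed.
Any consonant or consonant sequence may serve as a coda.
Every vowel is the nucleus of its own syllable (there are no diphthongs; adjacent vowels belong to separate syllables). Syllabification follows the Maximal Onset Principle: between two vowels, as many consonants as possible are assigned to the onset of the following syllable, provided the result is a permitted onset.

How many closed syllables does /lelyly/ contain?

0

Nuclei (vowels): e, y, y → 3 syllables.
σ1/σ2 boundary: /l/ → onset of the next syllable (single consonants are always licit onsets).
σ2/σ3 boundary: /l/ → onset of the next syllable (single consonants are always licit onsets).
So the parse is le.ly.ly.
Classifying each syllable: /le/ (open), /ly/ (open), /ly/ (open).
Closed syllables: 0.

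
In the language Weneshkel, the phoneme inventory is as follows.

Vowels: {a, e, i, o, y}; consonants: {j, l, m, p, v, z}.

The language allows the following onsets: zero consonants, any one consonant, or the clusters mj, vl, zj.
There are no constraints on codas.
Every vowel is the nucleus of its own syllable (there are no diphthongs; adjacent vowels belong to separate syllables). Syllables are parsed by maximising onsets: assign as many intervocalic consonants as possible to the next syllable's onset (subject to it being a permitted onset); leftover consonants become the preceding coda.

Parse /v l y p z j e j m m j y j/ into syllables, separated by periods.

vlyp.zjejm.mjyj

Nuclei (vowels): y, e, y → 3 syllables.
/y…e/ gap (V1→V2): /pzj/ splits as /p/ + /zj/ (/zj/ is the longest suffix that is a licit onset).
/e…y/ gap (V2→V3): /jmmj/ splits as /jm/ + /mj/ (/mj/ is the longest suffix that is a licit onset).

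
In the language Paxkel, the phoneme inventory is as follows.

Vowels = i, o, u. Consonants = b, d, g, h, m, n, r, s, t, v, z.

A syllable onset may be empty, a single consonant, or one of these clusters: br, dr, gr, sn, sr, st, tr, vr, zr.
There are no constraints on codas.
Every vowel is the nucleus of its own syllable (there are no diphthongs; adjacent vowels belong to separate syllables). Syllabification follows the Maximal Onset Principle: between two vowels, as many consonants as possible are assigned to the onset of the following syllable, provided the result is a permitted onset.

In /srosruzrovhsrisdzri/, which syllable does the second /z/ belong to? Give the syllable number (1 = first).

5

The vowels are o, u, o, i, i — 5 nuclei, so 5 syllables.
Between /o/ (V1) and /u/ (V2): cluster /sr/ — /sr/ is itself a permitted onset, so the whole cluster goes right; preceding coda = ∅.
Between /u/ (V2) and /o/ (V3): /zr/ — entire cluster is a permitted onset → onset /zr/, coda ∅.
Between /o/ (V3) and /i/ (V4): cluster /vhsr/ — the longest permitted-onset suffix is /sr/; onset = /sr/, preceding coda = /vh/.
Between /i/ (V4) and /i/ (V5): /sdzr/ splits as /sd/ + /zr/ (/zr/ is the longest suffix that is a licit onset).
So the parse is sro.sru.zrovh.srisd.zri.
The second /z/ is in the onset of syllable 5 (/zri/).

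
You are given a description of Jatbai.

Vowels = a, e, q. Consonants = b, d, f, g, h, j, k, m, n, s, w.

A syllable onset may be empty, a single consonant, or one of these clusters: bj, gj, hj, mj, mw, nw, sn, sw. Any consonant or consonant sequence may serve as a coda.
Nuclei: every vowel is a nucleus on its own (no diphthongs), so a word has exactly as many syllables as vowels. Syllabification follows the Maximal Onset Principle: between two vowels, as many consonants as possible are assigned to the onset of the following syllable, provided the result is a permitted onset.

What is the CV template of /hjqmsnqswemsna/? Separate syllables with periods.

CCVC.CCV.CCVC.CCV

Vowels present: q, q, e, a; each is a nucleus, giving 4 syllables.
V1 /q/ – V2 /q/: /msn/; trying suffixes from longest down, /sn/ is the first permitted one, so coda /m/ | onset /sn/.
V2 /q/ – V3 /e/: cluster /sw/ — /sw/ is itself a permitted onset, so the whole cluster goes right; preceding coda = ∅.
V3 /e/ – V4 /a/: /msn/ splits as /m/ + /sn/ (/sn/ is the longest suffix that is a licit onset).
Result: hjqm.snq.swem.sna.
Mapping each syllable to C/V: /hjqm/ → CCVC, /snq/ → CCV, /swem/ → CCVC, /sna/ → CCV.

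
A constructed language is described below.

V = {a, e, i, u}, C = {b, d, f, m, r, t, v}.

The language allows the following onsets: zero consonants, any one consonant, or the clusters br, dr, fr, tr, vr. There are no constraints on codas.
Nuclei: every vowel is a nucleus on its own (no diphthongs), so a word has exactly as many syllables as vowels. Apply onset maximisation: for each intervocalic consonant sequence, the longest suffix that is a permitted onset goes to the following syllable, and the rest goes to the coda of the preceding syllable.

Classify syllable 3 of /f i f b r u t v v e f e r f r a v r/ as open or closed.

Nuclei (vowels): i, u, e, e, a → 5 syllables.
σ1/σ2 boundary: /fbr/ splits as /f/ + /br/ (/br/ is the longest suffix that is a licit onset).
σ2/σ3 boundary: /tvv/ splits as /tv/ + /v/ (/v/ is the longest suffix that is a licit onset).
σ3/σ4 boundary: just /f/ — single C goes to the following onset.
σ4/σ5 boundary: /rfr/; trying suffixes from longest down, /fr/ is the first permitted one, so coda /r/ | onset /fr/.
Result: fif.brutv.ve.fer.fravr.
Syllable 3 is /ve/; it ends in its nucleus with no coda, so it is open.

open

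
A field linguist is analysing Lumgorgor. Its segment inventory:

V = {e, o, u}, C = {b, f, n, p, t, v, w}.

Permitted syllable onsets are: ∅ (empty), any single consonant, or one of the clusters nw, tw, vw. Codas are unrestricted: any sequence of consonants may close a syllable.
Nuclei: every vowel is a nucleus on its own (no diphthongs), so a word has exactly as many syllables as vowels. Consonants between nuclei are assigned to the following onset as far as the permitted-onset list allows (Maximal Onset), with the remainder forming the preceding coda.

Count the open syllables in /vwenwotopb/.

2

Nuclei (vowels): e, o, o → 3 syllables.
Between /e/ (V1) and /o/ (V2): /nw/ is a licit onset in full, so it all attaches to the next syllable.
Between /o/ (V2) and /o/ (V3): /t/ is a single consonant, so it becomes the next onset.
Result: vwe.nwo.topb.
Classifying each syllable: /vwe/ (open), /nwo/ (open), /topb/ (closed).
Open syllables: 2.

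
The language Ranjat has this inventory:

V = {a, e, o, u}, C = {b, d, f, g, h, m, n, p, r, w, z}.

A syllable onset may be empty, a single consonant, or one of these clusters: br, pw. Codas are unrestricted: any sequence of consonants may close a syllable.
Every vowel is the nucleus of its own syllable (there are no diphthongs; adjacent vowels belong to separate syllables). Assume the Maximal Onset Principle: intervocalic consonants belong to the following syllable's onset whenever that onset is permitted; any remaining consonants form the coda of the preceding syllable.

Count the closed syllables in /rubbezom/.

2

Nuclei (vowels): u, e, o → 3 syllables.
/u…e/ gap (V1→V2): /bb/ splits as /b/ + /b/ (/b/ is the longest suffix that is a licit onset).
/e…o/ gap (V2→V3): /z/ is a single consonant, so it becomes the next onset.
Syllabification: rub.be.zom.
Classifying each syllable: /rub/ (closed), /be/ (open), /zom/ (closed).
Closed syllables: 2.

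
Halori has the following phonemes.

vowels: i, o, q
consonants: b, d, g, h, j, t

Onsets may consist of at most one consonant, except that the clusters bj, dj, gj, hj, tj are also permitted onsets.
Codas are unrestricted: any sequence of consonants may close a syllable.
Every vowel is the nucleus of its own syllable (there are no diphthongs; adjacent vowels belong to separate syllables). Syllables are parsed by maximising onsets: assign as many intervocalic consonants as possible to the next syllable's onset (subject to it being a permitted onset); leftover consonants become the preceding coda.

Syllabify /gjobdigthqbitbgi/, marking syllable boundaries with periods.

The vowels are o, i, q, i, i — 5 nuclei, so 5 syllables.
Between /o/ (V1) and /i/ (V2): /bd/ splits as /b/ + /d/ (/d/ is the longest suffix that is a licit onset).
Between /i/ (V2) and /q/ (V3): cluster /gth/ — the longest permitted-onset suffix is /h/; onset = /h/, preceding coda = /gt/.
Between /q/ (V3) and /i/ (V4): /b/ is a single consonant, so it becomes the next onset.
Between /i/ (V4) and /i/ (V5): /tbg/; trying suffixes from longest down, /g/ is the first permitted one, so coda /tb/ | onset /g/.

gjob.digt.hq.bitb.gi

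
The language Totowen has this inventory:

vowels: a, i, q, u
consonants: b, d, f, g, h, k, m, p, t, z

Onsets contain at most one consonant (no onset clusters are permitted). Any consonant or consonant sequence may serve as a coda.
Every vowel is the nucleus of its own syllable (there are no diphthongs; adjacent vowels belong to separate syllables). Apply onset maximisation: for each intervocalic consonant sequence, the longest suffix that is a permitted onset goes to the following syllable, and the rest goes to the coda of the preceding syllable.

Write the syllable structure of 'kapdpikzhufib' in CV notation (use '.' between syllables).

Nuclei (vowels): a, i, u, i → 4 syllables.
V1 /a/ – V2 /i/: /pdp/; trying suffixes from longest down, /p/ is the first permitted one, so coda /pd/ | onset /p/.
V2 /i/ – V3 /u/: /kzh/ — longest licit onset from the right is /h/, leaving /kz/ as coda.
V3 /u/ – V4 /i/: /f/ → onset of the next syllable (single consonants are always licit onsets).
Putting it together: kapd.pikz.hu.fib.
Mapping each syllable to C/V: /kapd/ → CVCC, /pikz/ → CVCC, /hu/ → CV, /fib/ → CVC.

CVCC.CVCC.CV.CVC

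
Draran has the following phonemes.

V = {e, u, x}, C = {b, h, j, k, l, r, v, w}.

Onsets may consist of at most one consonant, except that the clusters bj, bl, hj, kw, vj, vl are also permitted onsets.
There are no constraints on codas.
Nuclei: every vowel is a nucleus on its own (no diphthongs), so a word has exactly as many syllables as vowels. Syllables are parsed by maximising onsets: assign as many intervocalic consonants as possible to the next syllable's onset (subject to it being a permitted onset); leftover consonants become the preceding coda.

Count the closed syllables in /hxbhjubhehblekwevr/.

Nuclei (vowels): x, u, e, e, e → 5 syllables.
/x…u/ gap (V1→V2): /bhj/ splits as /b/ + /hj/ (/hj/ is the longest suffix that is a licit onset).
/u…e/ gap (V2→V3): /bh/ — longest licit onset from the right is /h/, leaving /b/ as coda.
/e…e/ gap (V3→V4): cluster /hbl/ — the longest permitted-onset suffix is /bl/; onset = /bl/, preceding coda = /h/.
/e…e/ gap (V4→V5): /kw/ — entire cluster is a permitted onset → onset /kw/, coda ∅.
Result: hxb.hjub.heh.ble.kwevr.
Classifying each syllable: /hxb/ (closed), /hjub/ (closed), /heh/ (closed), /ble/ (open), /kwevr/ (closed).
Closed syllables: 4.

4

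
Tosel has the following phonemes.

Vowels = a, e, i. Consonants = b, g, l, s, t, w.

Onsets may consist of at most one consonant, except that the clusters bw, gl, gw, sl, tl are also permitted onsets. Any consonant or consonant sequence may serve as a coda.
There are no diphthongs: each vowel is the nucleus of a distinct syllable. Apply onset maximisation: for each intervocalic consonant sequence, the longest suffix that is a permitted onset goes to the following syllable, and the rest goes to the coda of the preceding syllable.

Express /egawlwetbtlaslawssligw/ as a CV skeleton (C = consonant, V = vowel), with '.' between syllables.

Nuclei (vowels): e, a, e, a, a, i → 6 syllables.
σ1/σ2 boundary: /g/ → onset of the next syllable (single consonants are always licit onsets).
σ2/σ3 boundary: /wlw/ — longest licit onset from the right is /w/, leaving /wl/ as coda.
σ3/σ4 boundary: /tbtl/ — longest licit onset from the right is /tl/, leaving /tb/ as coda.
σ4/σ5 boundary: cluster /sl/ — /sl/ is itself a permitted onset, so the whole cluster goes right; preceding coda = ∅.
σ5/σ6 boundary: /wssl/ — longest licit onset from the right is /sl/, leaving /ws/ as coda.
Putting it together: e.gawl.wetb.tla.slaws.sligw.
Mapping each syllable to C/V: /e/ → V, /gawl/ → CVCC, /wetb/ → CVCC, /tla/ → CCV, /slaws/ → CCVCC, /sligw/ → CCVCC.

V.CVCC.CVCC.CCV.CCVCC.CCVCC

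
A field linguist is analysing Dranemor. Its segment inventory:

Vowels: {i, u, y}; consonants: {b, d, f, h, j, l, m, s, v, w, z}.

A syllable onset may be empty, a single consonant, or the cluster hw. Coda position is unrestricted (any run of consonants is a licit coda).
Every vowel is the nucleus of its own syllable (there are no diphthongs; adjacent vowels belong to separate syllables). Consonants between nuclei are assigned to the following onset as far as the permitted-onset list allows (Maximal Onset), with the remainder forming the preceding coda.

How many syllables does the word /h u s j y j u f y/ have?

4

Vowels present: u, y, u, y; each is a nucleus, giving 4 syllables.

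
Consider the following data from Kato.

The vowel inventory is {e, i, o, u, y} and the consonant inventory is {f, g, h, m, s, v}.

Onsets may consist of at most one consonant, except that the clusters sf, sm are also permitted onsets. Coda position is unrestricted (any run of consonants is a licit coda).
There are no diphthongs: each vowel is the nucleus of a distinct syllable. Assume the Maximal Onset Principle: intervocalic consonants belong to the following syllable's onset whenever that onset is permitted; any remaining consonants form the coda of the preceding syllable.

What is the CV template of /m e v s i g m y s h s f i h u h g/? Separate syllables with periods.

CVC.CVC.CVCC.CCV.CVCC

Vowels present: e, i, y, i, u; each is a nucleus, giving 5 syllables.
Between /e/ (V1) and /i/ (V2): cluster /vs/ — the longest permitted-onset suffix is /s/; onset = /s/, preceding coda = /v/.
Between /i/ (V2) and /y/ (V3): cluster /gm/ — the longest permitted-onset suffix is /m/; onset = /m/, preceding coda = /g/.
Between /y/ (V3) and /i/ (V4): /shsf/ — longest licit onset from the right is /sf/, leaving /sh/ as coda.
Between /i/ (V4) and /u/ (V5): /h/ → onset of the next syllable (single consonants are always licit onsets).
Putting it together: mev.sig.mysh.sfi.huhg.
Mapping each syllable to C/V: /mev/ → CVC, /sig/ → CVC, /mysh/ → CVCC, /sfi/ → CCV, /huhg/ → CVCC.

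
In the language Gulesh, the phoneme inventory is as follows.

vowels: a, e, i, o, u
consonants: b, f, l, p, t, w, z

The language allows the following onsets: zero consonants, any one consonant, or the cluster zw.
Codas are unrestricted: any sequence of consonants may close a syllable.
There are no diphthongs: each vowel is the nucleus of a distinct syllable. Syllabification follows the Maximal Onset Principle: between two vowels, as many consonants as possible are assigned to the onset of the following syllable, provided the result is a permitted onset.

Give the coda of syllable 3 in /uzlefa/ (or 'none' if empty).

Nuclei (vowels): u, e, a → 3 syllables.
/u…e/ gap (V1→V2): cluster /zl/ — the longest permitted-onset suffix is /l/; onset = /l/, preceding coda = /z/.
/e…a/ gap (V2→V3): /f/ → onset of the next syllable (single consonants are always licit onsets).
Syllabification: uz.le.fa.
Syllable 3 is /fa/: onset /f/, nucleus /a/, coda ∅.

none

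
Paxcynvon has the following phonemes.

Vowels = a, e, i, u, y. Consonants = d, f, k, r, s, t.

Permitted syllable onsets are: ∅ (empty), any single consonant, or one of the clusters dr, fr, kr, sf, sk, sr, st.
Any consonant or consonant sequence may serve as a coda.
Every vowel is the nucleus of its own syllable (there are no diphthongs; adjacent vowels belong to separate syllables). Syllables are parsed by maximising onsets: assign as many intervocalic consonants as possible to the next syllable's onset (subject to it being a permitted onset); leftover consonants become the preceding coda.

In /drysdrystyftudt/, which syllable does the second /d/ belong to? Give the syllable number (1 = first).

Vowels present: y, y, y, u; each is a nucleus, giving 4 syllables.
Between /y/ (V1) and /y/ (V2): /sdr/ — longest licit onset from the right is /dr/, leaving /s/ as coda.
Between /y/ (V2) and /y/ (V3): /st/ is a licit onset in full, so it all attaches to the next syllable.
Between /y/ (V3) and /u/ (V4): cluster /ft/ — the longest permitted-onset suffix is /t/; onset = /t/, preceding coda = /f/.
So the parse is drys.dry.styf.tudt.
The second /d/ is in the onset of syllable 2 (/dry/).

2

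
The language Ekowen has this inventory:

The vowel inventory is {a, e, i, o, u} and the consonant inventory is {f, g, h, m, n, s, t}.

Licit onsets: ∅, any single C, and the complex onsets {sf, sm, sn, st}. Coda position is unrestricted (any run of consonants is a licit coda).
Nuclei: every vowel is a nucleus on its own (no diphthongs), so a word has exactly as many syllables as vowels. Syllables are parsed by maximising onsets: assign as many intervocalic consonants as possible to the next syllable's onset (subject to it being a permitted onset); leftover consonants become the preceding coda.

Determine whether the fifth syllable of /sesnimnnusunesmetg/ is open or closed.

open

Vowels present: e, i, u, u, e, e; each is a nucleus, giving 6 syllables.
Between /e/ (V1) and /i/ (V2): /sn/ — entire cluster is a permitted onset → onset /sn/, coda ∅.
Between /i/ (V2) and /u/ (V3): cluster /mnn/ — the longest permitted-onset suffix is /n/; onset = /n/, preceding coda = /mn/.
Between /u/ (V3) and /u/ (V4): /s/ is a single consonant, so it becomes the next onset.
Between /u/ (V4) and /e/ (V5): just /n/ — single C goes to the following onset.
Between /e/ (V5) and /e/ (V6): cluster /sm/ — /sm/ is itself a permitted onset, so the whole cluster goes right; preceding coda = ∅.
Result: se.snimn.nu.su.ne.smetg.
Syllable 5 is /ne/; it ends in its nucleus with no coda, so it is open.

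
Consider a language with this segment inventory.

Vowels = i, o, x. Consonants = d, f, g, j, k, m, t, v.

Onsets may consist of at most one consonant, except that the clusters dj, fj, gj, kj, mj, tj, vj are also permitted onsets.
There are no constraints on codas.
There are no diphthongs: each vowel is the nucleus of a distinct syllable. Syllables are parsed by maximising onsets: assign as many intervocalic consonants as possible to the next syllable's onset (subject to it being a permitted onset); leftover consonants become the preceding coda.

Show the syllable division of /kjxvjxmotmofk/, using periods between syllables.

kjx.vjx.mot.mofk

Nuclei (vowels): x, x, o, o → 4 syllables.
/x…x/ gap (V1→V2): cluster /vj/ — /vj/ is itself a permitted onset, so the whole cluster goes right; preceding coda = ∅.
/x…o/ gap (V2→V3): /m/ is a single consonant, so it becomes the next onset.
/o…o/ gap (V3→V4): /tm/; trying suffixes from longest down, /m/ is the first permitted one, so coda /t/ | onset /m/.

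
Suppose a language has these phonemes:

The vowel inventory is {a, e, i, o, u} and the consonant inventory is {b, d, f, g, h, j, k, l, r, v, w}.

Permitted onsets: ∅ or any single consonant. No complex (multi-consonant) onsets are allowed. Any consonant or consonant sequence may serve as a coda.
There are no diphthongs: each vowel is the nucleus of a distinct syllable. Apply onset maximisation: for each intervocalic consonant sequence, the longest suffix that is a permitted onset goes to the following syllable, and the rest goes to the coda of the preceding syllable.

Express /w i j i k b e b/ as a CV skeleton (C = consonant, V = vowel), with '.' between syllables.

CV.CVC.CVC

Vowels present: i, i, e; each is a nucleus, giving 3 syllables.
σ1/σ2 boundary: /j/ → onset of the next syllable (single consonants are always licit onsets).
σ2/σ3 boundary: cluster /kb/ — the longest permitted-onset suffix is /b/; onset = /b/, preceding coda = /k/.
Putting it together: wi.jik.beb.
Mapping each syllable to C/V: /wi/ → CV, /jik/ → CVC, /beb/ → CVC.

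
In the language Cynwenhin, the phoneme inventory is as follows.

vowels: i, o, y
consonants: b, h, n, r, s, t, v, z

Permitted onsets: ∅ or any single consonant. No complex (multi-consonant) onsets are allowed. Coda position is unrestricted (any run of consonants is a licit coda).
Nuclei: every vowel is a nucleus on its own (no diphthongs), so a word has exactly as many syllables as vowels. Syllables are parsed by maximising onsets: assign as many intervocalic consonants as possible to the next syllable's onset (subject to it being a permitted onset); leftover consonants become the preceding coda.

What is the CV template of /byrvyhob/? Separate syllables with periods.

The vowels are y, y, o — 3 nuclei, so 3 syllables.
Between /y/ (V1) and /y/ (V2): /rv/; trying suffixes from longest down, /v/ is the first permitted one, so coda /r/ | onset /v/.
Between /y/ (V2) and /o/ (V3): /h/ → onset of the next syllable (single consonants are always licit onsets).
Result: byr.vy.hob.
Mapping each syllable to C/V: /byr/ → CVC, /vy/ → CV, /hob/ → CVC.

CVC.CV.CVC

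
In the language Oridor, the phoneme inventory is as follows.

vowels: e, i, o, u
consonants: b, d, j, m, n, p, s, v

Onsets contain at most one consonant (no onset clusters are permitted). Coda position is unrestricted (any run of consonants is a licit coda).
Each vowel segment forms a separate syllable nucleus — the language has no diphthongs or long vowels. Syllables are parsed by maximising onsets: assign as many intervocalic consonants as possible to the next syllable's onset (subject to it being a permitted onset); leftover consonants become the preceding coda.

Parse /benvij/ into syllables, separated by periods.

ben.vij

The vowels are e, i — 2 nuclei, so 2 syllables.
σ1/σ2 boundary: /nv/ — longest licit onset from the right is /v/, leaving /n/ as coda.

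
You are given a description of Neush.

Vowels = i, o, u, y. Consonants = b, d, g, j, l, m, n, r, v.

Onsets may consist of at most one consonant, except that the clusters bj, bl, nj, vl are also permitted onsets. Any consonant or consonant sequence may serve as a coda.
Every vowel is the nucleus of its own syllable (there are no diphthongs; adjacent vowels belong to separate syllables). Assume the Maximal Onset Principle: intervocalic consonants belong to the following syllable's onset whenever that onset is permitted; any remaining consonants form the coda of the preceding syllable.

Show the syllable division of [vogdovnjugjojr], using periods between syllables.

The vowels are o, o, u, o — 4 nuclei, so 4 syllables.
/o…o/ gap (V1→V2): cluster /gd/ — the longest permitted-onset suffix is /d/; onset = /d/, preceding coda = /g/.
/o…u/ gap (V2→V3): /vnj/; trying suffixes from longest down, /nj/ is the first permitted one, so coda /v/ | onset /nj/.
/u…o/ gap (V3→V4): /gj/ — longest licit onset from the right is /j/, leaving /g/ as coda.

vog.dov.njug.jojr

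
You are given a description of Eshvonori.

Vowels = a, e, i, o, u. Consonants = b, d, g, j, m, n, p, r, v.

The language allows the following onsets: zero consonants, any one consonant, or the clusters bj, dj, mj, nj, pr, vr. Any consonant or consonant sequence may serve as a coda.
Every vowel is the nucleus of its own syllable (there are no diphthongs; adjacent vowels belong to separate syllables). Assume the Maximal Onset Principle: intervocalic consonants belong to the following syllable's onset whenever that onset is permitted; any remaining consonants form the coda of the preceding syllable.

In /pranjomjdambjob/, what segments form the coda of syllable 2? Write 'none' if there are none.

The vowels are a, o, a, o — 4 nuclei, so 4 syllables.
/a…o/ gap (V1→V2): cluster /nj/ — /nj/ is itself a permitted onset, so the whole cluster goes right; preceding coda = ∅.
/o…a/ gap (V2→V3): /mjd/ splits as /mj/ + /d/ (/d/ is the longest suffix that is a licit onset).
/a…o/ gap (V3→V4): /mbj/ — longest licit onset from the right is /bj/, leaving /m/ as coda.
Syllabification: pra.njomj.dam.bjob.
Syllable 2 is /njomj/: onset /nj/, nucleus /o/, coda /mj/.

mj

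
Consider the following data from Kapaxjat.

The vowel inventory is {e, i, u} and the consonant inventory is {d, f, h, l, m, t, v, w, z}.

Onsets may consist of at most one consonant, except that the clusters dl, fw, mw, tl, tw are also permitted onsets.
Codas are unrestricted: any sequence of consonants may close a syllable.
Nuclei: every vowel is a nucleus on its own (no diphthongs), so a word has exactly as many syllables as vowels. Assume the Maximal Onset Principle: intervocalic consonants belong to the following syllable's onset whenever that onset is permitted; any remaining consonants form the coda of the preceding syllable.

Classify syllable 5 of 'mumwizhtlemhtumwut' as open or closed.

closed

The vowels are u, i, e, u, u — 5 nuclei, so 5 syllables.
Between /u/ (V1) and /i/ (V2): /mw/ — entire cluster is a permitted onset → onset /mw/, coda ∅.
Between /i/ (V2) and /e/ (V3): /zhtl/ — longest licit onset from the right is /tl/, leaving /zh/ as coda.
Between /e/ (V3) and /u/ (V4): /mht/ splits as /mh/ + /t/ (/t/ is the longest suffix that is a licit onset).
Between /u/ (V4) and /u/ (V5): cluster /mw/ — /mw/ is itself a permitted onset, so the whole cluster goes right; preceding coda = ∅.
So the parse is mu.mwizh.tlemh.tu.mwut.
Syllable 5 is /mwut/ with coda /t/, so it is closed.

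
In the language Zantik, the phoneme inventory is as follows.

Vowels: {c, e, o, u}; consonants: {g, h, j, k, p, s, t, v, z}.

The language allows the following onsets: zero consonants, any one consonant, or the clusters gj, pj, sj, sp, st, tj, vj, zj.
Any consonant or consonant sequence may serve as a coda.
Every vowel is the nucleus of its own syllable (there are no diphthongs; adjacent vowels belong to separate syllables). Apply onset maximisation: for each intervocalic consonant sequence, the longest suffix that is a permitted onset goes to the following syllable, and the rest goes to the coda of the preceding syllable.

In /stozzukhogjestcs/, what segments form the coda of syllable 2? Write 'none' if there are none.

k

The vowels are o, u, o, e, c — 5 nuclei, so 5 syllables.
/o…u/ gap (V1→V2): /zz/ splits as /z/ + /z/ (/z/ is the longest suffix that is a licit onset).
/u…o/ gap (V2→V3): /kh/ — longest licit onset from the right is /h/, leaving /k/ as coda.
/o…e/ gap (V3→V4): /gj/ is a licit onset in full, so it all attaches to the next syllable.
/e…c/ gap (V4→V5): /st/ — entire cluster is a permitted onset → onset /st/, coda ∅.
Syllabification: stoz.zuk.ho.gje.stcs.
Syllable 2 is /zuk/: onset /z/, nucleus /u/, coda /k/.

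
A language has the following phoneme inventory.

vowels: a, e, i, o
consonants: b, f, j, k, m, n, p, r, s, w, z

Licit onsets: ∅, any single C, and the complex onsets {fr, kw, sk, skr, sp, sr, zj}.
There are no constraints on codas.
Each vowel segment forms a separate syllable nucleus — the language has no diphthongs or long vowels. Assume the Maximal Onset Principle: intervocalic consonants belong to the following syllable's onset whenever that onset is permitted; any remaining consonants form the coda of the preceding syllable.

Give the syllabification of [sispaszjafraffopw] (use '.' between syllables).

si.spas.zja.fraf.fopw

Nuclei (vowels): i, a, a, a, o → 5 syllables.
/i…a/ gap (V1→V2): /sp/ is a licit onset in full, so it all attaches to the next syllable.
/a…a/ gap (V2→V3): /szj/; trying suffixes from longest down, /zj/ is the first permitted one, so coda /s/ | onset /zj/.
/a…a/ gap (V3→V4): cluster /fr/ — /fr/ is itself a permitted onset, so the whole cluster goes right; preceding coda = ∅.
/a…o/ gap (V4→V5): /ff/; trying suffixes from longest down, /f/ is the first permitted one, so coda /f/ | onset /f/.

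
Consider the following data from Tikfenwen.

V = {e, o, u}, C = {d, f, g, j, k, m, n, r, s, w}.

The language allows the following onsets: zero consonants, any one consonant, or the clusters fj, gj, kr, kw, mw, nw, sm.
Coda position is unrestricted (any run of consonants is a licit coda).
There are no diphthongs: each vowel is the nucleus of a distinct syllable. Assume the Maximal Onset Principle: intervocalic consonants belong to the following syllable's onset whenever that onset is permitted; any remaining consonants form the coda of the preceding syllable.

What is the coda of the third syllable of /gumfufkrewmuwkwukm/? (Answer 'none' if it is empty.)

w

The vowels are u, u, e, u, u — 5 nuclei, so 5 syllables.
σ1/σ2 boundary: cluster /mf/ — the longest permitted-onset suffix is /f/; onset = /f/, preceding coda = /m/.
σ2/σ3 boundary: /fkr/; trying suffixes from longest down, /kr/ is the first permitted one, so coda /f/ | onset /kr/.
σ3/σ4 boundary: /wm/ — longest licit onset from the right is /m/, leaving /w/ as coda.
σ4/σ5 boundary: /wkw/ splits as /w/ + /kw/ (/kw/ is the longest suffix that is a licit onset).
Putting it together: gum.fuf.krew.muw.kwukm.
Syllable 3 is /krew/: onset /kr/, nucleus /e/, coda /w/.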